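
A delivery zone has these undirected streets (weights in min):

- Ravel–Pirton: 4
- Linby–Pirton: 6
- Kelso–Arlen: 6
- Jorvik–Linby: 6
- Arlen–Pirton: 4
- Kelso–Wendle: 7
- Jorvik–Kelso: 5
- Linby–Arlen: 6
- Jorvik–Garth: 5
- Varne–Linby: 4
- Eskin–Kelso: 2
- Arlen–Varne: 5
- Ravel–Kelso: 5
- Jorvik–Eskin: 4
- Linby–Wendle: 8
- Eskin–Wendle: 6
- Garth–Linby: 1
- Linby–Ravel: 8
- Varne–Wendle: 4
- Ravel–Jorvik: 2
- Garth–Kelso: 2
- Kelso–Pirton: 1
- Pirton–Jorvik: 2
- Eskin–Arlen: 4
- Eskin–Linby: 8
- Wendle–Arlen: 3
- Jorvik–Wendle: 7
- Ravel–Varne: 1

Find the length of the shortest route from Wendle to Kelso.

Enumerating some paths:
Wendle–Eskin–Kelso: 6+2 = 8
Wendle–Kelso: 7 = 7
Cheapest is Wendle–Kelso at 7 min.

7 min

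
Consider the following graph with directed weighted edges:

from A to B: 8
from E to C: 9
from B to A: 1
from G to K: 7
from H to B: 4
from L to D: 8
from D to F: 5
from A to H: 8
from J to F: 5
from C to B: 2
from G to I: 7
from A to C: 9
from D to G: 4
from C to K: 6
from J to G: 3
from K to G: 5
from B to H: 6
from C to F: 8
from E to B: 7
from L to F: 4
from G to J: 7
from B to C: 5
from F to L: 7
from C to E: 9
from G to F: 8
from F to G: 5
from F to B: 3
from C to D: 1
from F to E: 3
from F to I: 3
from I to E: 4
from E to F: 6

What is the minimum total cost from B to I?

Enumerating some paths:
B - C - F - I: 5+8+3 = 16
B - A - C - D - F - I: 1+9+1+5+3 = 19
B - C - D - G - I: 5+1+4+7 = 17
B - C - D - F - I: 5+1+5+3 = 14
The minimum is 14 via B - C - D - F - I.

14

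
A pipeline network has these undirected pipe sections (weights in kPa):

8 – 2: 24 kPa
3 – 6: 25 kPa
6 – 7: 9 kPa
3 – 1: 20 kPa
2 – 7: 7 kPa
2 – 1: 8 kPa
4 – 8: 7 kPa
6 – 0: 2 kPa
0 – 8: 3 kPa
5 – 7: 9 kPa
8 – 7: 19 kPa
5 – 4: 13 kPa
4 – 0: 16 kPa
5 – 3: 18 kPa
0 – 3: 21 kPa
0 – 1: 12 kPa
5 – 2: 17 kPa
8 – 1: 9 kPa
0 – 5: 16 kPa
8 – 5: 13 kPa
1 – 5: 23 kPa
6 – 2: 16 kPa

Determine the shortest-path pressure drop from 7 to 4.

Shortest distances from 7:
7: 0
2: 7  (via 7)
5: 9  (via 7)
6: 9  (via 7)
0: 11  (via 6)
8: 14  (via 0)
1: 15  (via 2)
4: 21  (via 8)
Shortest route: 7 → 6 → 0 → 8 → 4 = 21 kPa.

21 kPa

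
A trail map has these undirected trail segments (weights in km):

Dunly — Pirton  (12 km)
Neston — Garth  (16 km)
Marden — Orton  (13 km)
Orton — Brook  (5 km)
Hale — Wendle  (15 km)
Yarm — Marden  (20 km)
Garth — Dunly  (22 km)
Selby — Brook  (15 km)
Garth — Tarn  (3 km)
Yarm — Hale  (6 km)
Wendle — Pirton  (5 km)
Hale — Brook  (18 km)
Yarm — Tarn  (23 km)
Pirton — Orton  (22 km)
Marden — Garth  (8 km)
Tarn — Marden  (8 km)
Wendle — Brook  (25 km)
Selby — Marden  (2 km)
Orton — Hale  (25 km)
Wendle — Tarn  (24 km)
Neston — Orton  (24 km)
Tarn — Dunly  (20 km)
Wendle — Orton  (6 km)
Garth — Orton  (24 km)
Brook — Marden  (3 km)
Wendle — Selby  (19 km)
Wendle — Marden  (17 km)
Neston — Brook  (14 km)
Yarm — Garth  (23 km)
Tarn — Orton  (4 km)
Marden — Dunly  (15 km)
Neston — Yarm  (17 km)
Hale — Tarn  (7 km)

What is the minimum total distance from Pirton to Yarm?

Compare a few routes:
Pirton–Wendle–Orton–Tarn–Yarm: 5+6+4+23 = 38
Pirton–Wendle–Hale–Yarm: 5+15+6 = 26
Pirton–Wendle–Orton–Tarn–Hale–Yarm: 5+6+4+7+6 = 28
The minimum is 26 km via Pirton–Wendle–Hale–Yarm.

26 km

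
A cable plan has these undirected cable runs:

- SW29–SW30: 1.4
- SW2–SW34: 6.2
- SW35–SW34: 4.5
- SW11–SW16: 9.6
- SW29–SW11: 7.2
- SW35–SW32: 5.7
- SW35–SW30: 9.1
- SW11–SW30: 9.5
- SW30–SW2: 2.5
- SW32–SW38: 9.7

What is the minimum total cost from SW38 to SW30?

Running Dijkstra from SW38:
SW38: 0
SW32: 9.7  (via SW38)
SW35: 15.4  (via SW32)
SW34: 19.9  (via SW35)
SW30: 24.5  (via SW35)
Shortest route: SW38 → SW32 → SW35 → SW30 = 24.5.

24.5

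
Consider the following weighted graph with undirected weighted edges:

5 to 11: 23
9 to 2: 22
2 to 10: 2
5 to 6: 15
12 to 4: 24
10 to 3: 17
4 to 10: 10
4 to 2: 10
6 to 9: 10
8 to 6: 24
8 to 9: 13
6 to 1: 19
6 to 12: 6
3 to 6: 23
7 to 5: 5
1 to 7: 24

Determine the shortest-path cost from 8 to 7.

Compare a few routes:
8 → 9 → 6 → 5 → 7: 13+10+15+5 = 43
8 → 6 → 5 → 7: 24+15+5 = 44
8 → 9 → 6 → 1 → 7: 13+10+19+24 = 66
Cheapest is 8 → 9 → 6 → 5 → 7 at 43.

43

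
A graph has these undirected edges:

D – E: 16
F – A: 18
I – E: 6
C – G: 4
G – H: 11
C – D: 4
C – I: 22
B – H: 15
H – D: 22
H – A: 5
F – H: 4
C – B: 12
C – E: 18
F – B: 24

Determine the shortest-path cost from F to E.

Running Dijkstra from F:
F: 0
H: 4  (via F)
A: 9  (via H)
G: 15  (via H)
B: 19  (via H)
C: 19  (via G)
D: 23  (via C)
E: 37  (via C)
Shortest route: F → H → G → C → E = 37.

37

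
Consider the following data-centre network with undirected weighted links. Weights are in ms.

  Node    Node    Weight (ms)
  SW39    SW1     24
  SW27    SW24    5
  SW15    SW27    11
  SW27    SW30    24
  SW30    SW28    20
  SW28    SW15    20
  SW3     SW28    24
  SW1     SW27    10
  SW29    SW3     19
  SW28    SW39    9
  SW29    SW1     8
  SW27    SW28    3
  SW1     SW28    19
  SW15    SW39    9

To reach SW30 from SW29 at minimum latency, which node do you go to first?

Candidate routes:
SW29 → SW1 → SW28 → SW30: 8+19+20 = 47
SW29 → SW1 → SW27 → SW30: 8+10+24 = 42
SW29 → SW1 → SW28 → SW27 → SW30: 8+19+3+24 = 54
SW29 → SW1 → SW27 → SW28 → SW30: 8+10+3+20 = 41
Cheapest is SW29 → SW1 → SW27 → SW28 → SW30 at 41 ms.
So from SW29 the first move is to SW1.

SW1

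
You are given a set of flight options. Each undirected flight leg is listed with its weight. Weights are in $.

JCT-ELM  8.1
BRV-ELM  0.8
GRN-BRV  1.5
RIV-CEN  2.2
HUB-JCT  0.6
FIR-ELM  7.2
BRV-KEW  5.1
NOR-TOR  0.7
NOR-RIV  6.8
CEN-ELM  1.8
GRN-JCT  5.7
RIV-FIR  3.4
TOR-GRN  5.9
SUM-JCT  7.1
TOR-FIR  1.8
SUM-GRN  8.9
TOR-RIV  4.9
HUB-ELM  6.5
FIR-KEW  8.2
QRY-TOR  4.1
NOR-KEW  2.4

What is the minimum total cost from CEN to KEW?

$7.7

Enumerating some paths:
CEN–ELM–BRV–KEW: 1.8+0.8+5.1 = 7.7
CEN–RIV–TOR–NOR–KEW: 2.2+4.9+0.7+2.4 = 10.2
Cheapest is CEN–ELM–BRV–KEW at $7.7.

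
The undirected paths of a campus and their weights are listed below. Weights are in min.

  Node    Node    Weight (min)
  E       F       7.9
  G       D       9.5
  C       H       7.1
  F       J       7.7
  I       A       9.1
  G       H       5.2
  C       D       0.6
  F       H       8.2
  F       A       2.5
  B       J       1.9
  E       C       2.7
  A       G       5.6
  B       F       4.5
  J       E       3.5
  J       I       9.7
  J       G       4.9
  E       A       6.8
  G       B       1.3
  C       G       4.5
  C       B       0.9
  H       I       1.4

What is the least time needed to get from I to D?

Shortest distances from I:
I: 0
H: 1.4  (via I)
G: 6.6  (via H)
B: 7.9  (via G)
C: 8.5  (via H)
A: 9.1  (via I)
D: 9.1  (via C)
Shortest route: I → H → C → D = 9.1 min.

9.1 min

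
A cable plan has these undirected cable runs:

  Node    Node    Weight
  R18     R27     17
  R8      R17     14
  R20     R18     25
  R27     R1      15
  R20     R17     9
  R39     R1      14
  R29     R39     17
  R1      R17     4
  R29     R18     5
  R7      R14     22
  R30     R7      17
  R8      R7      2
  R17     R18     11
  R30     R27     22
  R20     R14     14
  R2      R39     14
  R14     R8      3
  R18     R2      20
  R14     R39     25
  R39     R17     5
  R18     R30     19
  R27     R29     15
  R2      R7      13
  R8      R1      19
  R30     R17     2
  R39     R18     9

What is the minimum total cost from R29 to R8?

Shortest distances from R29:
R29: 0
R18: 5  (via R29)
R39: 14  (via R18)
R27: 15  (via R29)
R17: 16  (via R18)
R30: 18  (via R17)
R1: 20  (via R17)
R2: 25  (via R18)
R20: 25  (via R17)
R8: 30  (via R17)
Shortest route: R29–R18–R17–R8 = 30.

30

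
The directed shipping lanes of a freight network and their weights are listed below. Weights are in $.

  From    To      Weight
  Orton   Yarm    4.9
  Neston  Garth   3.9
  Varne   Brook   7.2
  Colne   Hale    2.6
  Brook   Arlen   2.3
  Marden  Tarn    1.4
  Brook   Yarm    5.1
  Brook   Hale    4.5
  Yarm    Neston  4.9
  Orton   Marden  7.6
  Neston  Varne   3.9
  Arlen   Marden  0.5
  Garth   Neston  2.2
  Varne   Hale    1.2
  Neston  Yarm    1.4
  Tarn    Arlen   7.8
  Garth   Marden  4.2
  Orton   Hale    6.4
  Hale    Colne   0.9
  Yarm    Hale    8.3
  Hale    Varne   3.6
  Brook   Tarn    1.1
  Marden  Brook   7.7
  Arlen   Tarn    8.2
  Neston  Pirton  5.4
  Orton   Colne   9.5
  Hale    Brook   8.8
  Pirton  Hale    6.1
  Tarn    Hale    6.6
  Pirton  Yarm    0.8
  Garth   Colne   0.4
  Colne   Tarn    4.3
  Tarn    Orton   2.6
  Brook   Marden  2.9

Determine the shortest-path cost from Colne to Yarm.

$11.8

Candidate routes:
Colne - Tarn - Orton - Yarm: 4.3+2.6+4.9 = 11.8
Colne - Hale - Brook - Yarm: 2.6+8.8+5.1 = 16.5
The minimum is $11.8 via Colne - Tarn - Orton - Yarm.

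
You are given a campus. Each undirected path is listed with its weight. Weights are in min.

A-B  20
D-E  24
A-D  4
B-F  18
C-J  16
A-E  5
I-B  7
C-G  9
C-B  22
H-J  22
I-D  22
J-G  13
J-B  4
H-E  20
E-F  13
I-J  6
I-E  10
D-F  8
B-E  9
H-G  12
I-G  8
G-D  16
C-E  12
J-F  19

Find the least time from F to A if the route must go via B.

Shortest F→B: F → B = 18
Shortest B→A: B → E → A = 14
Total via B: 18 + 14 = 32 min.

32 min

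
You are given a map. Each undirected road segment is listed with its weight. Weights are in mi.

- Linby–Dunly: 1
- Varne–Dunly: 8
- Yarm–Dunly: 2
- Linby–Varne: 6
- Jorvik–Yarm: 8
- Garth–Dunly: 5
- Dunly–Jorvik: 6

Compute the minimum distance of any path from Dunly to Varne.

7 mi

Settle nodes by increasing distance from Dunly:
Dunly: 0
Linby: 1  (via Dunly)
Yarm: 2  (via Dunly)
Garth: 5  (via Dunly)
Jorvik: 6  (via Dunly)
Varne: 7  (via Linby)
Shortest route: Dunly–Linby–Varne = 7 mi.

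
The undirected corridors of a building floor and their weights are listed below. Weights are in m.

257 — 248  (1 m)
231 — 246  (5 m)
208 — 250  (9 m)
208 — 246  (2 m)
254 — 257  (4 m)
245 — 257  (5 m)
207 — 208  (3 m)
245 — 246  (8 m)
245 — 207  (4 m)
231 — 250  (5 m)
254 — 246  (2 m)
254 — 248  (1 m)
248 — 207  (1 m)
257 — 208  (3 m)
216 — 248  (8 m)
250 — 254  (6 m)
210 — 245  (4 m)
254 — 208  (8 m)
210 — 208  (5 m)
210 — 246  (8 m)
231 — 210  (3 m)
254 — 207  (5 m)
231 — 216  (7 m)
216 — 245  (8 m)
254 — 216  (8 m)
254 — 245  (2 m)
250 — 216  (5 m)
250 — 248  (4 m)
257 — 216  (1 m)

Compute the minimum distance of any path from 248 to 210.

Settle nodes by increasing distance from 248:
248: 0
257: 1  (via 248)
254: 1  (via 248)
207: 1  (via 248)
216: 2  (via 257)
245: 3  (via 254)
246: 3  (via 254)
208: 4  (via 257)
250: 4  (via 248)
210: 7  (via 245)
Shortest route: 248 → 254 → 245 → 210 = 7 m.

7 m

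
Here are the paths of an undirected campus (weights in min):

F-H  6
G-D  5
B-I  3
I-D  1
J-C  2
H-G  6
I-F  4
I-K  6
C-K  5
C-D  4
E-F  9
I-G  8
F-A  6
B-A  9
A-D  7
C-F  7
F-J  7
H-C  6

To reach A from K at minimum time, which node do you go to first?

I

Compare a few routes:
K–I–D–A: 6+1+7 = 14
K–C–D–A: 5+4+7 = 16
Cheapest is K–I–D–A at 14 min.
So from K the first move is to I.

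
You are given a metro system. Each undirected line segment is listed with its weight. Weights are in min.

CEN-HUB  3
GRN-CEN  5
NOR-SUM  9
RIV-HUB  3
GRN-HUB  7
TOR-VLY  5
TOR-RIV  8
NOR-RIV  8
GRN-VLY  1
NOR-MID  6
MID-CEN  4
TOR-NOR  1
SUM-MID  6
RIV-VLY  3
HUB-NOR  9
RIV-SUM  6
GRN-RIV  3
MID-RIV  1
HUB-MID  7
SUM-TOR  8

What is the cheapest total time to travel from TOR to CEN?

11 min

Shortest distances from TOR:
TOR: 0
NOR: 1  (via TOR)
VLY: 5  (via TOR)
GRN: 6  (via VLY)
MID: 7  (via NOR)
RIV: 8  (via TOR)
SUM: 8  (via TOR)
HUB: 10  (via NOR)
CEN: 11  (via GRN)
Shortest route: TOR → VLY → GRN → CEN = 11 min.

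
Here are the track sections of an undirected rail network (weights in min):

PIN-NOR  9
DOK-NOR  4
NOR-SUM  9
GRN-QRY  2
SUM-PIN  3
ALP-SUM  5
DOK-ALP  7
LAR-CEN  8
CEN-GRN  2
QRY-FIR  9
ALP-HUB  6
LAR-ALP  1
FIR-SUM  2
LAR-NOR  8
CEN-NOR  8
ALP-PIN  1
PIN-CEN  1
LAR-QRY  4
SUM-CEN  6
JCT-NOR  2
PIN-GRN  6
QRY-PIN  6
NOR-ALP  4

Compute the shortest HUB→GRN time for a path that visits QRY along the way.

13 min

Shortest HUB→QRY: HUB–ALP–LAR–QRY = 11
Best QRY to GRN: QRY–GRN costing 2
Total via QRY: 11 + 2 = 13 min.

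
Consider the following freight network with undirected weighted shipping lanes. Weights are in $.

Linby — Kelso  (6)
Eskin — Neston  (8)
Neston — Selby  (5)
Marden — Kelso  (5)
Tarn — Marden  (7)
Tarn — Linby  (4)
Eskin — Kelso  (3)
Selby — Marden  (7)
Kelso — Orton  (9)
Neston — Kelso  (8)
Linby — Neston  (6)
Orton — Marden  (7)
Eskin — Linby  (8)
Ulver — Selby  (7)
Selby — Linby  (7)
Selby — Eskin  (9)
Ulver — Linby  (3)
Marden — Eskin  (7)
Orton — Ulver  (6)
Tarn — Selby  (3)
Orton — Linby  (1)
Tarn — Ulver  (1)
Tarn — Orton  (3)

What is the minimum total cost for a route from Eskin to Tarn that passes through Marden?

$14

Best Eskin to Marden: Eskin → Marden costing 7
Best Marden to Tarn: Marden → Tarn costing 7
Total via Marden: 7 + 7 = $14.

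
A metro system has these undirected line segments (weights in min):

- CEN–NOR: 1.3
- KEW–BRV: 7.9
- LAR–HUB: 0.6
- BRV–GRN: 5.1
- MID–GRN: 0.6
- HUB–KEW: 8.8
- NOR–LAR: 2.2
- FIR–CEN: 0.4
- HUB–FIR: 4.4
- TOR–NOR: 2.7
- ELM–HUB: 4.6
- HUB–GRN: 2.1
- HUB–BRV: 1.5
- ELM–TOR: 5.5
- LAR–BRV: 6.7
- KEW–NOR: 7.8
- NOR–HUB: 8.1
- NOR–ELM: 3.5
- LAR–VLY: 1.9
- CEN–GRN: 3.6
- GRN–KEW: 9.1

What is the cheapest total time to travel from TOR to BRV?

Compare a few routes:
TOR–NOR–LAR–HUB–BRV: 2.7+2.2+0.6+1.5 = 7
TOR–ELM–HUB–BRV: 5.5+4.6+1.5 = 11.6
TOR–NOR–CEN–FIR–HUB–BRV: 2.7+1.3+0.4+4.4+1.5 = 10.3
TOR–NOR–CEN–GRN–HUB–BRV: 2.7+1.3+3.6+2.1+1.5 = 11.2
The minimum is 7 min via TOR–NOR–LAR–HUB–BRV.

7 min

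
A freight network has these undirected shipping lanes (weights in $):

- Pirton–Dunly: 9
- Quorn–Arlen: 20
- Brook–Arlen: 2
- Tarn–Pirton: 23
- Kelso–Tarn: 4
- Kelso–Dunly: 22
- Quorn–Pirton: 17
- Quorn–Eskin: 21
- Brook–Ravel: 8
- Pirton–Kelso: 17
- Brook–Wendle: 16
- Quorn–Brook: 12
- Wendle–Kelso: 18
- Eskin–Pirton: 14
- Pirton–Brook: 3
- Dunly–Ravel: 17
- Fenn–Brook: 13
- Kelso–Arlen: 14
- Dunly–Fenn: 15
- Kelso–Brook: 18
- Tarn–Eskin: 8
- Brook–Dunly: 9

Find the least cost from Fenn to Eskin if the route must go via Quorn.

$46

Shortest Fenn→Quorn: Fenn–Brook–Quorn = 25
Best Quorn to Eskin: Quorn–Eskin costing 21
Total via Quorn: 25 + 21 = $46.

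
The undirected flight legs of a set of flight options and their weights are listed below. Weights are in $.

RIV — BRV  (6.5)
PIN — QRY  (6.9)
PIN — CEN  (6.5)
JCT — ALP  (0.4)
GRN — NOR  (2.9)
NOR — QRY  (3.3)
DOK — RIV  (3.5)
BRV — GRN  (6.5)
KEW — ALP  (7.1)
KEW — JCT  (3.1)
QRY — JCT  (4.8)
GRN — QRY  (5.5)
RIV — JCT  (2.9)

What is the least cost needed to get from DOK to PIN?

$18.1

Running Dijkstra from DOK:
DOK: 0
RIV: 3.5  (via DOK)
JCT: 6.4  (via RIV)
ALP: 6.8  (via JCT)
KEW: 9.5  (via JCT)
BRV: 10  (via RIV)
QRY: 11.2  (via JCT)
NOR: 14.5  (via QRY)
GRN: 16.5  (via BRV)
PIN: 18.1  (via QRY)
Shortest route: DOK–RIV–JCT–QRY–PIN = $18.1.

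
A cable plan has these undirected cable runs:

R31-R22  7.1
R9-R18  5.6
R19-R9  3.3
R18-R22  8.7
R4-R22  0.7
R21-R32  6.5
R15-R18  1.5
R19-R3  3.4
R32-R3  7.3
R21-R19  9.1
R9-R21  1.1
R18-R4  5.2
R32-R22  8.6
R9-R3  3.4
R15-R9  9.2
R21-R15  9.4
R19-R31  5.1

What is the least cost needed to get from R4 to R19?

12.9

Candidate routes:
R4 → R18 → R9 → R19: 5.2+5.6+3.3 = 14.1
R4 → R22 → R31 → R19: 0.7+7.1+5.1 = 12.9
Cheapest is R4 → R22 → R31 → R19 at 12.9.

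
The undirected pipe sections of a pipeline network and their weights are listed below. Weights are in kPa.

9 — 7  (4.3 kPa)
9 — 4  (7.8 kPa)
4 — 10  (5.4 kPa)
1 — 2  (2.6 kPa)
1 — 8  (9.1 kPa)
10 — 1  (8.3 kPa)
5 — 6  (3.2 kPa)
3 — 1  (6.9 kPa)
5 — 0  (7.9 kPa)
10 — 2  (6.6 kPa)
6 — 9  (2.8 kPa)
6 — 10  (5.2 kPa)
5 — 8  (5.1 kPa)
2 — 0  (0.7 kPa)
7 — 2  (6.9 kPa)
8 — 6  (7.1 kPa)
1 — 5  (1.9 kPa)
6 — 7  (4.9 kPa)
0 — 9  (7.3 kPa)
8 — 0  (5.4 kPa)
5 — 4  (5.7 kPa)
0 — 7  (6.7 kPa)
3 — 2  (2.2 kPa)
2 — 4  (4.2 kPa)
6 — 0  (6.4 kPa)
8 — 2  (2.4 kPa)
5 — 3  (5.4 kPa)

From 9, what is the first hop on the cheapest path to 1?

Candidate routes:
9–0–2–1: 7.3+0.7+2.6 = 10.6
9–6–5–1: 2.8+3.2+1.9 = 7.9
Cheapest is 9–6–5–1 at 7.9 kPa.
So from 9 the first move is to 6.

6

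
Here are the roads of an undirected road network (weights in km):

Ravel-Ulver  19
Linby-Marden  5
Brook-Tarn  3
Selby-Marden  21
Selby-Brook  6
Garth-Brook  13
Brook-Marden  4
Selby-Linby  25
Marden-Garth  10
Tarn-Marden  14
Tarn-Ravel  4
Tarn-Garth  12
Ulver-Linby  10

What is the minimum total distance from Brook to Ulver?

Settle nodes by increasing distance from Brook:
Brook: 0
Tarn: 3  (via Brook)
Marden: 4  (via Brook)
Selby: 6  (via Brook)
Ravel: 7  (via Tarn)
Linby: 9  (via Marden)
Garth: 13  (via Brook)
Ulver: 19  (via Linby)
Shortest route: Brook → Marden → Linby → Ulver = 19 km.

19 km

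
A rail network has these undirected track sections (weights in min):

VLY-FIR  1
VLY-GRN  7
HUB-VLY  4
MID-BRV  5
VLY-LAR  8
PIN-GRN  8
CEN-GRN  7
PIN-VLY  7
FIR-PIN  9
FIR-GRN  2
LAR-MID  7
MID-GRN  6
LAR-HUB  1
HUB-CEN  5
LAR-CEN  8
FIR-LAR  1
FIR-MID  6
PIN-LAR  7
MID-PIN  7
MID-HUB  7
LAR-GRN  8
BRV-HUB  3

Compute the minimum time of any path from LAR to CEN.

Shortest distances from LAR:
LAR: 0
FIR: 1  (via LAR)
HUB: 1  (via LAR)
VLY: 2  (via FIR)
GRN: 3  (via FIR)
BRV: 4  (via HUB)
CEN: 6  (via HUB)
Shortest route: LAR–HUB–CEN = 6 min.

6 min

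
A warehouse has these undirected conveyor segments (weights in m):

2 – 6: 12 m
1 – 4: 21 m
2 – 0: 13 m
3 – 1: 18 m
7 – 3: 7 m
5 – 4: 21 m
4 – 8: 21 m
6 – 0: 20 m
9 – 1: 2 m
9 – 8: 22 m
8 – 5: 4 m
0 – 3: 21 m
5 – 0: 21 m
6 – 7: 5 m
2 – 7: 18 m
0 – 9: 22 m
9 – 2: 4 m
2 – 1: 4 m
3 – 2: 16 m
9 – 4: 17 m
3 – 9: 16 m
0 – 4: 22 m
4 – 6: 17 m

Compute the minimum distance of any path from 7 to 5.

43 m

Candidate routes:
7–6–4–5: 5+17+21 = 43
7–6–0–5: 5+20+21 = 46
Cheapest is 7–6–4–5 at 43 m.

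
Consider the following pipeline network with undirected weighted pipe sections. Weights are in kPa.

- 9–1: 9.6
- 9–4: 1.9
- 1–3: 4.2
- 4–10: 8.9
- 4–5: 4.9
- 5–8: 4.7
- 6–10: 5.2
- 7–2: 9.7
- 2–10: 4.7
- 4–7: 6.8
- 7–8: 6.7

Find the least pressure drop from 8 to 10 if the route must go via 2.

Best 8 to 2: 8 → 7 → 2 costing 16.4
Shortest 2→10: 2 → 10 = 4.7
Total via 2: 16.4 + 4.7 = 21.1 kPa.

21.1 kPa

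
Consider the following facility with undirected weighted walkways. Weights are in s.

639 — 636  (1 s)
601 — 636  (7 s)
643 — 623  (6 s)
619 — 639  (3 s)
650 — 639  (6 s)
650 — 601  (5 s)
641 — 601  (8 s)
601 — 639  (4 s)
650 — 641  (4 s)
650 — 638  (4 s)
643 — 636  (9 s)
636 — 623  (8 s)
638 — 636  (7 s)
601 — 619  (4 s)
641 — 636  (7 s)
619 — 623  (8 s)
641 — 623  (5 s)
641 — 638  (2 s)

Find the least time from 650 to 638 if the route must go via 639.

Shortest 650→639: 650 → 639 = 6
Shortest 639→638: 639 → 636 → 638 = 8
Total via 639: 6 + 8 = 14 s.

14 s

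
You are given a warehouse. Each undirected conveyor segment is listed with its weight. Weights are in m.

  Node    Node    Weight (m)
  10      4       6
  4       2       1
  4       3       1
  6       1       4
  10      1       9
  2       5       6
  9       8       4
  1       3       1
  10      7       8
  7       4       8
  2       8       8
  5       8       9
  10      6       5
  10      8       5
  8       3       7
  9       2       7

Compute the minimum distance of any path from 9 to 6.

Candidate routes:
9–8–10–6: 4+5+5 = 14
9–8–3–1–6: 4+7+1+4 = 16
9–8–2–4–3–1–6: 4+8+1+1+1+4 = 19
9–2–4–10–6: 7+1+6+5 = 19
The minimum is 14 m via 9–8–10–6.

14 m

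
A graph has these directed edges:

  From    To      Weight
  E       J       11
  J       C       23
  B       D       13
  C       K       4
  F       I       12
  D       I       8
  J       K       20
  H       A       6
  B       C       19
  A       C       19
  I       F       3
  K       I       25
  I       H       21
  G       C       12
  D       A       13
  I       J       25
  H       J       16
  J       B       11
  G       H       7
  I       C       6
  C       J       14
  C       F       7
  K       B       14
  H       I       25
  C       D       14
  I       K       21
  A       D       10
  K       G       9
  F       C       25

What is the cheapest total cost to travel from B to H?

Running Dijkstra from B:
B: 0
D: 13  (via B)
C: 19  (via B)
I: 21  (via D)
K: 23  (via C)
F: 24  (via I)
A: 26  (via D)
G: 32  (via K)
J: 33  (via C)
H: 39  (via G)
Shortest route: B–C–K–G–H = 39.

39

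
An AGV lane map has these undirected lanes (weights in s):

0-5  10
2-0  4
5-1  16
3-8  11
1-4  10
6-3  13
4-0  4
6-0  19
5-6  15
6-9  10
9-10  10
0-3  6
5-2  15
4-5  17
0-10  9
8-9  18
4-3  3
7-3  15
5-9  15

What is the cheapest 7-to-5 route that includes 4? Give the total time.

Shortest 7→4: 7 → 3 → 4 = 18
Best 4 to 5: 4 → 0 → 5 costing 14
Total via 4: 18 + 14 = 32 s.

32 s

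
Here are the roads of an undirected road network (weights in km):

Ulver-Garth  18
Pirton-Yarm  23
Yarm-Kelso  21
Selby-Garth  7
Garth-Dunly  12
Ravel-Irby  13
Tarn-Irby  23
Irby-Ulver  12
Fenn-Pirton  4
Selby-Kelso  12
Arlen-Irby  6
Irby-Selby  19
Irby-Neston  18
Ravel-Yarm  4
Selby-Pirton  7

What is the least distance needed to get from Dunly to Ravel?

51 km

Candidate routes:
Dunly - Garth - Selby - Irby - Ravel: 12+7+19+13 = 51
Dunly - Garth - Selby - Pirton - Yarm - Ravel: 12+7+7+23+4 = 53
The minimum is 51 km via Dunly - Garth - Selby - Irby - Ravel.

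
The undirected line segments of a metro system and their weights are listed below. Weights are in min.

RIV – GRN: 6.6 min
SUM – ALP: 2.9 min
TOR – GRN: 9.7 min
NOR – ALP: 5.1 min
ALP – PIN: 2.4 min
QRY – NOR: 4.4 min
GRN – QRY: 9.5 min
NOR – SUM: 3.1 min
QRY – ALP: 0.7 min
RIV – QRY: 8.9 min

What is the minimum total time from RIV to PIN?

Settle nodes by increasing distance from RIV:
RIV: 0
GRN: 6.6  (via RIV)
QRY: 8.9  (via RIV)
ALP: 9.6  (via QRY)
PIN: 12  (via ALP)
Shortest route: RIV → QRY → ALP → PIN = 12 min.

12 min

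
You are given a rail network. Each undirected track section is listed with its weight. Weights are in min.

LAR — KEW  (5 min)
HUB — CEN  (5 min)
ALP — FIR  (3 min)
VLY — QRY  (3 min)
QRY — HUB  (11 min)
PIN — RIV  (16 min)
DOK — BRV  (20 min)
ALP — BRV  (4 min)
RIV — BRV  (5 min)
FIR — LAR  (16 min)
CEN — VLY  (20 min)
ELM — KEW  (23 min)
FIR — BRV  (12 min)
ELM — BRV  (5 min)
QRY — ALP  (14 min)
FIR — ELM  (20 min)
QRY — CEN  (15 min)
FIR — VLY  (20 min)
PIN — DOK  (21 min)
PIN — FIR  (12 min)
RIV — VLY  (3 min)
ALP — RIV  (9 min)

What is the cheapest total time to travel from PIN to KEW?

33 min

Shortest distances from PIN:
PIN: 0
FIR: 12  (via PIN)
ALP: 15  (via FIR)
RIV: 16  (via PIN)
BRV: 19  (via ALP)
VLY: 19  (via RIV)
DOK: 21  (via PIN)
QRY: 22  (via VLY)
ELM: 24  (via BRV)
LAR: 28  (via FIR)
HUB: 33  (via QRY)
KEW: 33  (via LAR)
Shortest route: PIN → FIR → LAR → KEW = 33 min.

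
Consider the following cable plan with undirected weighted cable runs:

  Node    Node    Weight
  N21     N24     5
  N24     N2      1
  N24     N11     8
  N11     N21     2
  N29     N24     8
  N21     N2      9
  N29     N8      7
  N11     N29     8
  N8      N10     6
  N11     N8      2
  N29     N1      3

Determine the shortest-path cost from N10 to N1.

16

Shortest distances from N10:
N10: 0
N8: 6  (via N10)
N11: 8  (via N8)
N21: 10  (via N11)
N29: 13  (via N8)
N24: 15  (via N21)
N1: 16  (via N29)
Shortest route: N10–N8–N29–N1 = 16.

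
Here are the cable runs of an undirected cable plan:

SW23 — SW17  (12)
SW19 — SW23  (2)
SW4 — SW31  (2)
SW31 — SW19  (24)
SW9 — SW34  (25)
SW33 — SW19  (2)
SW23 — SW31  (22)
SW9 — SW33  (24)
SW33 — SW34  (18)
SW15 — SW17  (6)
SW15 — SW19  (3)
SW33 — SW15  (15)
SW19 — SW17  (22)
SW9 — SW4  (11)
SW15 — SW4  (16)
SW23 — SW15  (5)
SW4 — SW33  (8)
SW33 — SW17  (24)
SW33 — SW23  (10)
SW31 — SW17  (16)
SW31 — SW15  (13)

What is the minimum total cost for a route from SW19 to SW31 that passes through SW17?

25

Shortest SW19→SW17: SW19–SW15–SW17 = 9
Best SW17 to SW31: SW17–SW31 costing 16
Total via SW17: 9 + 16 = 25.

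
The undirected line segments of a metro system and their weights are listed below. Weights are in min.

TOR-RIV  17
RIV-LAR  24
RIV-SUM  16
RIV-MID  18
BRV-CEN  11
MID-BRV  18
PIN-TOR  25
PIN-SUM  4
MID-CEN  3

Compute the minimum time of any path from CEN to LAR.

45 min

Enumerating some paths:
CEN - BRV - MID - RIV - LAR: 11+18+18+24 = 71
CEN - MID - RIV - LAR: 3+18+24 = 45
The minimum is 45 min via CEN - MID - RIV - LAR.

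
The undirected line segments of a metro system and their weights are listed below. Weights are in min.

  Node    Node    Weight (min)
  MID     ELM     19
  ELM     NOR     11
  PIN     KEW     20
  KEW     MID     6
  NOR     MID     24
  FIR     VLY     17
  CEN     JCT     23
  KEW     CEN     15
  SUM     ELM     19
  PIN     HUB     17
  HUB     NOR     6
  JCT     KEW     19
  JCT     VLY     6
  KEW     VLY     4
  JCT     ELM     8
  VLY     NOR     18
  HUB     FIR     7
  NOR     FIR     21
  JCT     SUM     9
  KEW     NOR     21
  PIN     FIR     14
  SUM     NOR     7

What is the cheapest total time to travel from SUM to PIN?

30 min

Enumerating some paths:
SUM → NOR → HUB → FIR → PIN: 7+6+7+14 = 34
SUM → NOR → HUB → PIN: 7+6+17 = 30
The minimum is 30 min via SUM → NOR → HUB → PIN.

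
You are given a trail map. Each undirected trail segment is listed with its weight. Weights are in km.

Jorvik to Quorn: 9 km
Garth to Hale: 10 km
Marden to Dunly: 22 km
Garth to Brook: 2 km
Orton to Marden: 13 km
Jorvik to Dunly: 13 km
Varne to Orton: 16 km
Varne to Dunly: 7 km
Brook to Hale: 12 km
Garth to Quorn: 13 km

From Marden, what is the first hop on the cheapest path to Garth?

Dunly

Candidate routes:
Marden–Orton–Varne–Dunly–Jorvik–Quorn–Garth: 13+16+7+13+9+13 = 71
Marden–Dunly–Jorvik–Quorn–Garth: 22+13+9+13 = 57
Cheapest is Marden–Dunly–Jorvik–Quorn–Garth at 57 km.
So from Marden the first move is to Dunly.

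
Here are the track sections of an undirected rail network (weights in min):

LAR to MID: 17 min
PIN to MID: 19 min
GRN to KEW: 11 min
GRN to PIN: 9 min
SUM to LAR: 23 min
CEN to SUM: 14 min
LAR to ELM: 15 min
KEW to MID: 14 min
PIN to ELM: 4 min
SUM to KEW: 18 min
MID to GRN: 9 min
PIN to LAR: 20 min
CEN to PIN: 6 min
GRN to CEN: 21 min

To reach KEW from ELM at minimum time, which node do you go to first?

PIN

Compare a few routes:
ELM → PIN → GRN → KEW: 4+9+11 = 24
ELM → PIN → GRN → MID → KEW: 4+9+9+14 = 36
ELM → PIN → MID → KEW: 4+19+14 = 37
The minimum is 24 min via ELM → PIN → GRN → KEW.
So from ELM the first move is to PIN.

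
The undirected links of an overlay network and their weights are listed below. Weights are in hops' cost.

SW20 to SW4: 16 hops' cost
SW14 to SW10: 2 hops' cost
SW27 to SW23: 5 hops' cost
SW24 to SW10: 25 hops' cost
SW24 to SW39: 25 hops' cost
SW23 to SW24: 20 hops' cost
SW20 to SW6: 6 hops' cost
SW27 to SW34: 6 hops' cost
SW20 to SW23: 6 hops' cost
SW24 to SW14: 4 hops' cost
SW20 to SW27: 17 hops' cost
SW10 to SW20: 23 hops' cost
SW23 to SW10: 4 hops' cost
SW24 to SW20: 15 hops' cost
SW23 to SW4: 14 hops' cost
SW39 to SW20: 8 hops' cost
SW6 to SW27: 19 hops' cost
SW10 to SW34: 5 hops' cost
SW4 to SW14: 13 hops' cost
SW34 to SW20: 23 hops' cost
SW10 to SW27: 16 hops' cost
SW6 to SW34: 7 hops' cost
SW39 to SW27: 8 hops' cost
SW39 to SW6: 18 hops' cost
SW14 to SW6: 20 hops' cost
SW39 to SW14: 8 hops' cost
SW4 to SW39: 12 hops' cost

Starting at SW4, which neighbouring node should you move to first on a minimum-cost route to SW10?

Compare a few routes:
SW4–SW39–SW14–SW10: 12+8+2 = 22
SW4–SW14–SW10: 13+2 = 15
SW4–SW23–SW10: 14+4 = 18
Cheapest is SW4–SW14–SW10 at 15 hops' cost.
So from SW4 the first move is to SW14.

SW14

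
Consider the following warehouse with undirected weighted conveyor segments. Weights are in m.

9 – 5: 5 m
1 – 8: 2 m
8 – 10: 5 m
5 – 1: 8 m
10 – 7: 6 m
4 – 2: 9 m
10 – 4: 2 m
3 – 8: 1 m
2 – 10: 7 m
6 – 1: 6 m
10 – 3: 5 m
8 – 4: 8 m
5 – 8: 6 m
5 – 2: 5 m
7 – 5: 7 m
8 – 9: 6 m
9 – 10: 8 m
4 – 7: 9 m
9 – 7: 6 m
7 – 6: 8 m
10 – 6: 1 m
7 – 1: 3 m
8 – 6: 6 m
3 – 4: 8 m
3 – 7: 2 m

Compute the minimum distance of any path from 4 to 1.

9 m

Enumerating some paths:
4 - 3 - 8 - 1: 8+1+2 = 11
4 - 10 - 6 - 1: 2+1+6 = 9
4 - 10 - 3 - 8 - 1: 2+5+1+2 = 10
4 - 8 - 1: 8+2 = 10
The minimum is 9 m via 4 - 10 - 6 - 1.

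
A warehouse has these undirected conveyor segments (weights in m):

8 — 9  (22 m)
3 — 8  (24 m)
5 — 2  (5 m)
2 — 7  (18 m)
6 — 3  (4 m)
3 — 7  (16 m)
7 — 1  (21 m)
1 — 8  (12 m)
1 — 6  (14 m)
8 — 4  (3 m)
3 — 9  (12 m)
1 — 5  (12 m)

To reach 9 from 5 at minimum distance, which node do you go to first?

Compare a few routes:
5–1–6–3–9: 12+14+4+12 = 42
5–1–8–9: 12+12+22 = 46
5–2–7–3–9: 5+18+16+12 = 51
Cheapest is 5–1–6–3–9 at 42 m.
So from 5 the first move is to 1.

1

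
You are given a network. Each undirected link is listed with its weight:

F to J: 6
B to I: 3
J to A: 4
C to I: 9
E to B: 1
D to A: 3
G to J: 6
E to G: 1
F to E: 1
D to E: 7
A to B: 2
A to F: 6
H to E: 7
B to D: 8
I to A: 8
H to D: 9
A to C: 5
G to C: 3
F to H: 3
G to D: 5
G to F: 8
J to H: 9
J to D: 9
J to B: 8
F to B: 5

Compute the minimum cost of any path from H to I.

Running Dijkstra from H:
H: 0
F: 3  (via H)
E: 4  (via F)
B: 5  (via E)
G: 5  (via E)
A: 7  (via B)
C: 8  (via G)
I: 8  (via B)
Shortest route: H–F–E–B–I = 8.

8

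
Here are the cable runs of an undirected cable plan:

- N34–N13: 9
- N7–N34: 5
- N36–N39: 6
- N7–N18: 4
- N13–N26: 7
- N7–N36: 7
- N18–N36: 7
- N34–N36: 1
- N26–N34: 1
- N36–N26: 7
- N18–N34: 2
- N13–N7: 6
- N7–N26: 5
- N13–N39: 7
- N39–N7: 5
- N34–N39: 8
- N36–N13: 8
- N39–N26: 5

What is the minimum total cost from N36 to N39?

Shortest distances from N36:
N36: 0
N34: 1  (via N36)
N26: 2  (via N34)
N18: 3  (via N34)
N39: 6  (via N36)
Shortest route: N36 → N39 = 6.

6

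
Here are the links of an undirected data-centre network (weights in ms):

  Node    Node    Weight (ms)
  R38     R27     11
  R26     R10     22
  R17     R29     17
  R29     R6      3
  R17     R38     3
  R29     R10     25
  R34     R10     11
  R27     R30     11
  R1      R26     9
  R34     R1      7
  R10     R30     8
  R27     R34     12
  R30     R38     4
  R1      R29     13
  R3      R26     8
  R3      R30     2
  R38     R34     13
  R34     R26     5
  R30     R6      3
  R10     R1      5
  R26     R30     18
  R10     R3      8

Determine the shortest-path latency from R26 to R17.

Running Dijkstra from R26:
R26: 0
R34: 5  (via R26)
R3: 8  (via R26)
R1: 9  (via R26)
R30: 10  (via R3)
R6: 13  (via R30)
R38: 14  (via R30)
R10: 14  (via R1)
R29: 16  (via R6)
R17: 17  (via R38)
Shortest route: R26–R3–R30–R38–R17 = 17 ms.

17 ms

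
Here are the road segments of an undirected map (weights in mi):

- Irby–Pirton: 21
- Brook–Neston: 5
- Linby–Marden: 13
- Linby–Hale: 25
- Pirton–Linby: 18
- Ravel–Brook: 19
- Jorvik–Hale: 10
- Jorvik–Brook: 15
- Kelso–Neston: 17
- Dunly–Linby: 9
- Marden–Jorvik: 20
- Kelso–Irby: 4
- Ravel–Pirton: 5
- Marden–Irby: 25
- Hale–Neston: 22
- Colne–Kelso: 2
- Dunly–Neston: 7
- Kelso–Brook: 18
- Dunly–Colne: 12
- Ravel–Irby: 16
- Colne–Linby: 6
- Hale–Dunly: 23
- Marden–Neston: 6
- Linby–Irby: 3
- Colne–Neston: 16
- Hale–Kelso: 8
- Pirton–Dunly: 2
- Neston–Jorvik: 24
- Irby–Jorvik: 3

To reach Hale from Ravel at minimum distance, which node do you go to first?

Candidate routes:
Ravel → Irby → Jorvik → Hale: 16+3+10 = 29
Ravel → Irby → Kelso → Hale: 16+4+8 = 28
Cheapest is Ravel → Irby → Kelso → Hale at 28 mi.
So from Ravel the first move is to Irby.

Irby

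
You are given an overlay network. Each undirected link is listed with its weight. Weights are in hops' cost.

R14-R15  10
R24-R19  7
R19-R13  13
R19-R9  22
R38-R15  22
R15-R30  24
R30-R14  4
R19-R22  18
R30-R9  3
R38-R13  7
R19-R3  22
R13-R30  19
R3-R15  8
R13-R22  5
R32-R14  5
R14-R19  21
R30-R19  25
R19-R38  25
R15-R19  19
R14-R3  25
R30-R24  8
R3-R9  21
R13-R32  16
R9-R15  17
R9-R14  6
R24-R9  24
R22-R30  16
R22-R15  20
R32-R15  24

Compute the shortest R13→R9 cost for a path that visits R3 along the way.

Shortest R13→R3: R13 → R22 → R15 → R3 = 33
Best R3 to R9: R3 → R9 costing 21
Total via R3: 33 + 21 = 54 hops' cost.

54 hops' cost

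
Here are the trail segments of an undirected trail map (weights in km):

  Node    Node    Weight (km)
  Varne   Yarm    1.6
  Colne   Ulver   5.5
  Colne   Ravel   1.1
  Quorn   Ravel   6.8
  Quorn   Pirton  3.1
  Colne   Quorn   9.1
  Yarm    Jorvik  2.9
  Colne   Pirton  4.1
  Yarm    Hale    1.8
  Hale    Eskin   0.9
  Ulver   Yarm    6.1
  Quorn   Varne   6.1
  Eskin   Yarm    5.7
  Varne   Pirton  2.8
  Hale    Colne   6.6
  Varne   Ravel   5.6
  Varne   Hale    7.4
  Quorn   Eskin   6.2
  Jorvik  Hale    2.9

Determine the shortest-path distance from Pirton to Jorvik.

7.3 km

Candidate routes:
Pirton–Varne–Yarm–Jorvik: 2.8+1.6+2.9 = 7.3
Pirton–Varne–Hale–Jorvik: 2.8+7.4+2.9 = 13.1
Pirton–Varne–Yarm–Hale–Jorvik: 2.8+1.6+1.8+2.9 = 9.1
Pirton–Quorn–Eskin–Hale–Jorvik: 3.1+6.2+0.9+2.9 = 13.1
Cheapest is Pirton–Varne–Yarm–Jorvik at 7.3 km.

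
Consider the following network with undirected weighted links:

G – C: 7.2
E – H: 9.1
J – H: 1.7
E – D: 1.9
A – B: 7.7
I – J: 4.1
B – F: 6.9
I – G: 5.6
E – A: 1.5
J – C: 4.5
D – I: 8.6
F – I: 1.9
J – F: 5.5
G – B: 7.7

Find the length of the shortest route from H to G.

Compare a few routes:
H–J–I–G: 1.7+4.1+5.6 = 11.4
H–J–C–G: 1.7+4.5+7.2 = 13.4
The minimum is 11.4 via H–J–I–G.

11.4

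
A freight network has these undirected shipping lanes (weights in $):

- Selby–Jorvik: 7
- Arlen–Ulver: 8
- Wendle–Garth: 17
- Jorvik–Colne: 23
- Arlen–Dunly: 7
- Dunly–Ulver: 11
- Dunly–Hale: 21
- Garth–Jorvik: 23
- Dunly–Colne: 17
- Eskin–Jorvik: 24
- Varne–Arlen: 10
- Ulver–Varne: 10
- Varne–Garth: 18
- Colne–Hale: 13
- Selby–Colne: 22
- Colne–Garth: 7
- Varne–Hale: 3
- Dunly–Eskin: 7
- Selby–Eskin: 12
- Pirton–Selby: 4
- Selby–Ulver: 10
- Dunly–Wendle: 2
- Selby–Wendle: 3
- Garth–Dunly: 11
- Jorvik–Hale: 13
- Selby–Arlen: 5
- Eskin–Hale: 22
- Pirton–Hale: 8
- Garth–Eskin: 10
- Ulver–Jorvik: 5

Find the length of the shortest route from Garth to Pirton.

$20

Settle nodes by increasing distance from Garth:
Garth: 0
Colne: 7  (via Garth)
Eskin: 10  (via Garth)
Dunly: 11  (via Garth)
Wendle: 13  (via Dunly)
Selby: 16  (via Wendle)
Varne: 18  (via Garth)
Arlen: 18  (via Dunly)
Hale: 20  (via Colne)
Pirton: 20  (via Selby)
Shortest route: Garth–Dunly–Wendle–Selby–Pirton = $20.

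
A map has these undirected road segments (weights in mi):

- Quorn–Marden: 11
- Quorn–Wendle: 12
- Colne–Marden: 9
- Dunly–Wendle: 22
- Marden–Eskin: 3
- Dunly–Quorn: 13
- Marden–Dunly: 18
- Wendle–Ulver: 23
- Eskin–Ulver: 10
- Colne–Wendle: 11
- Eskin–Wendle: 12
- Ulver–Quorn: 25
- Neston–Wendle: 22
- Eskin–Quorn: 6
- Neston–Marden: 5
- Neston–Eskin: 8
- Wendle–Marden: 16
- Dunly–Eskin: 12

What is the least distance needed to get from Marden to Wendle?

15 mi

Candidate routes:
Marden - Wendle: 16 = 16
Marden - Colne - Wendle: 9+11 = 20
Marden - Eskin - Wendle: 3+12 = 15
Marden - Eskin - Quorn - Wendle: 3+6+12 = 21
Cheapest is Marden - Eskin - Wendle at 15 mi.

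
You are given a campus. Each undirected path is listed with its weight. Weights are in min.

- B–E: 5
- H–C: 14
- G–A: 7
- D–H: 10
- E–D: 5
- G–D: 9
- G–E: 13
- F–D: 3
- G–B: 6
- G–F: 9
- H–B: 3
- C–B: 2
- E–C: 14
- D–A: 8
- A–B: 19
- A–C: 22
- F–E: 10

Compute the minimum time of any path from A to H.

Settle nodes by increasing distance from A:
A: 0
G: 7  (via A)
D: 8  (via A)
F: 11  (via D)
B: 13  (via G)
E: 13  (via D)
C: 15  (via B)
H: 16  (via B)
Shortest route: A → G → B → H = 16 min.

16 min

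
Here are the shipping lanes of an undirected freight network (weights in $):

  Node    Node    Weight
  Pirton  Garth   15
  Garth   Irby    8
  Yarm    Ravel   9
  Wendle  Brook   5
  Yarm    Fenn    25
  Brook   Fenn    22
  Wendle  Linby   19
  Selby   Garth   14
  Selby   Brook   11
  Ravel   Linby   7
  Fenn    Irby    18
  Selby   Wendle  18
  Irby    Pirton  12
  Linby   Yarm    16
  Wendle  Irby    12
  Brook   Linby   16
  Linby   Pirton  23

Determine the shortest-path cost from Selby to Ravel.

Settle nodes by increasing distance from Selby:
Selby: 0
Brook: 11  (via Selby)
Garth: 14  (via Selby)
Wendle: 16  (via Brook)
Irby: 22  (via Garth)
Linby: 27  (via Brook)
Pirton: 29  (via Garth)
Fenn: 33  (via Brook)
Ravel: 34  (via Linby)
Shortest route: Selby → Brook → Linby → Ravel = $34.

$34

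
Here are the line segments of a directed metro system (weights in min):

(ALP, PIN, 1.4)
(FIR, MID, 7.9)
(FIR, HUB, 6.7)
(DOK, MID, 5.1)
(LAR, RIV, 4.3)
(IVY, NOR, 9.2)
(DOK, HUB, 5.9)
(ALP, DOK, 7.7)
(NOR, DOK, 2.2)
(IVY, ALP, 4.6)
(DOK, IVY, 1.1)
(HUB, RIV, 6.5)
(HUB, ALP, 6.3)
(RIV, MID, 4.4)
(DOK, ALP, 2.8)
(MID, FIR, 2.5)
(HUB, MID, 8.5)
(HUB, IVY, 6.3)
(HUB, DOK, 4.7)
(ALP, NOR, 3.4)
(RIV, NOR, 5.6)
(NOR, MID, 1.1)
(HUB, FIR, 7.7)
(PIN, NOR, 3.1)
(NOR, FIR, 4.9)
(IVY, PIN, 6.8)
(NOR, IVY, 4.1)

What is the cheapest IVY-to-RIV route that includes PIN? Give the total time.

23.7 min

Shortest IVY→PIN: IVY → ALP → PIN = 6
Shortest PIN→RIV: PIN → NOR → DOK → HUB → RIV = 17.7
Total via PIN: 6 + 17.7 = 23.7 min.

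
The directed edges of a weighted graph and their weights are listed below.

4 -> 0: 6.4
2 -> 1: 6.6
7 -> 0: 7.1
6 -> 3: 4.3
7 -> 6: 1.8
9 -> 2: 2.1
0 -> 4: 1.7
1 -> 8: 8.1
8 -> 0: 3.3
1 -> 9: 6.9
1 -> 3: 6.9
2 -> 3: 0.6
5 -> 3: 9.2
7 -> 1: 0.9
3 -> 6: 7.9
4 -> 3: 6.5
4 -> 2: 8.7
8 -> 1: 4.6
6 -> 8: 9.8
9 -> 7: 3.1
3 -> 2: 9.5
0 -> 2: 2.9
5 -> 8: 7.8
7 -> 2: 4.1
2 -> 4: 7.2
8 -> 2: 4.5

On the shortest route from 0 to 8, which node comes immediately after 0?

Compare a few routes:
0–4–2–1–8: 1.7+8.7+6.6+8.1 = 25.1
0–2–3–6–8: 2.9+0.6+7.9+9.8 = 21.2
0–2–1–8: 2.9+6.6+8.1 = 17.6
Cheapest is 0–2–1–8 at 17.6.
So from 0 the first move is to 2.

2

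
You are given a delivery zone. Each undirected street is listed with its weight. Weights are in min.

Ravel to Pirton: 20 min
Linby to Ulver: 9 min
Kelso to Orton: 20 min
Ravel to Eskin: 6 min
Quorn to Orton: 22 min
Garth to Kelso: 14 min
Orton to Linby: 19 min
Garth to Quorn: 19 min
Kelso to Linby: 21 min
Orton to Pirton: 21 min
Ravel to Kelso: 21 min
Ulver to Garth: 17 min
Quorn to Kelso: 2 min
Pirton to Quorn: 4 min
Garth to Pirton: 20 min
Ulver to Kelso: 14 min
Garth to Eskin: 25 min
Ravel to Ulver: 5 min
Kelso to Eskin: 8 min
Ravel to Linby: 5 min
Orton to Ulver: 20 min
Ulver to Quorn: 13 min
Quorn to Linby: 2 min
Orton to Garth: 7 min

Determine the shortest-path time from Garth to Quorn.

16 min

Candidate routes:
Garth - Quorn: 19 = 19
Garth - Pirton - Quorn: 20+4 = 24
Garth - Kelso - Quorn: 14+2 = 16
Cheapest is Garth - Kelso - Quorn at 16 min.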